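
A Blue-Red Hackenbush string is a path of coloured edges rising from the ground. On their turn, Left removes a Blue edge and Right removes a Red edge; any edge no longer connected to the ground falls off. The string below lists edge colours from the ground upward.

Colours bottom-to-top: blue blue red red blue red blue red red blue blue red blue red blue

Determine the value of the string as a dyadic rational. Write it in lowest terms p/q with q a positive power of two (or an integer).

10859/8192

Prefix values for blue blue red red blue red blue red red blue blue red blue red blue via {L|R} + simplicity:
step 1: add blue to get b; options L={ 0 } R={  } => 1
step 2: add blue to get bb; options L={ 0 1 } R={  } => 2
step 3: add red to get bbr; options L={ 0 1 } R={ 2 } => 3/2
step 4: add red to get bbrr; options L={ 0 1 } R={ 3/2 2 } => 5/4
step 5: add blue to get bbrrb; options L={ 0 1 5/4 } R={ 3/2 2 } => 11/8
step 6: add red to get bbrrbr; options L={ 0 1 5/4 } R={ 11/8 3/2 2 } => 21/16
step 7: add blue to get bbrrbrb; options L={ 0 1 5/4 21/16 } R={ 11/8 3/2 2 } => 43/32
step 8: add red to get bbrrbrbr; options L={ 0 1 5/4 21/16 } R={ 43/32 11/8 3/2 2 } => 85/64
step 9: add red to get bbrrbrbrr; options L={ 0 1 5/4 21/16 } R={ 85/64 43/32 11/8 3/2 2 } => 169/128
step 10: add blue to get bbrrbrbrrb; options L={ 0 1 5/4 21/16 169/128 } R={ 85/64 43/32 11/8 3/2 2 } => 339/256
step 11: add blue to get bbrrbrbrrbb; options L={ 0 1 5/4 21/16 169/128 339/256 } R={ 85/64 43/32 11/8 3/2 2 } => 679/512
step 12: add red to get bbrrbrbrrbbr; options L={ 0 1 5/4 21/16 169/128 339/256 } R={ 679/512 85/64 43/32 11/8 3/2 2 } => 1357/1024
step 13: add blue to get bbrrbrbrrbbrb; options L={ 0 1 5/4 21/16 169/128 339/256 1357/1024 } R={ 679/512 85/64 43/32 11/8 3/2 2 } => 2715/2048
step 14: add red to get bbrrbrbrrbbrbr; options L={ 0 1 5/4 21/16 169/128 339/256 1357/1024 } R={ 2715/2048 679/512 85/64 43/32 11/8 3/2 2 } => 5429/4096
step 15: add blue to get bbrrbrbrrbbrbrb; options L={ 0 1 5/4 21/16 169/128 339/256 1357/1024 5429/4096 } R={ 2715/2048 679/512 85/64 43/32 11/8 3/2 2 } => 10859/8192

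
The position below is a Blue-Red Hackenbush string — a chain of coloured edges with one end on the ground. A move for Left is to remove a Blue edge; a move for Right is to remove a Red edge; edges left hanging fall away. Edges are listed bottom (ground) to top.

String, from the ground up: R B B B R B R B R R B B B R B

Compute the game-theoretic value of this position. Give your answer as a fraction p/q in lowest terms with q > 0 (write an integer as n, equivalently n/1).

-2757/16384

Prefix values for R B B B R B R B R R B B B R B via {L|R} + simplicity:
edge 1 of 15 (R): { none | 0 } so -1
edge 2 of 15 (B): { -1 | 0 } so -1/2
edge 3 of 15 (B): { -1, -1/2 | 0 } so -1/4
edge 4 of 15 (B): { -1, -1/2, -1/4 | 0 } so -1/8
edge 5 of 15 (R): { -1, -1/2, -1/4 | -1/8, 0 } so -3/16
edge 6 of 15 (B): { -1, -1/2, -1/4, -3/16 | -1/8, 0 } so -5/32
edge 7 of 15 (R): { -1, -1/2, -1/4, -3/16 | -5/32, -1/8, 0 } so -11/64
edge 8 of 15 (B): { -1, -1/2, -1/4, -3/16, -11/64 | -5/32, -1/8, 0 } so -21/128
edge 9 of 15 (R): { -1, -1/2, -1/4, -3/16, -11/64 | -21/128, -5/32, -1/8, 0 } so -43/256
edge 10 of 15 (R): { -1, -1/2, -1/4, -3/16, -11/64 | -43/256, -21/128, -5/32, -1/8, 0 } so -87/512
edge 11 of 15 (B): { -1, -1/2, -1/4, -3/16, -11/64, -87/512 | -43/256, -21/128, -5/32, -1/8, 0 } so -173/1024
edge 12 of 15 (B): { -1, -1/2, -1/4, -3/16, -11/64, -87/512, -173/1024 | -43/256, -21/128, -5/32, -1/8, 0 } so -345/2048
edge 13 of 15 (B): { -1, -1/2, -1/4, -3/16, -11/64, -87/512, -173/1024, -345/2048 | -43/256, -21/128, -5/32, -1/8, 0 } so -689/4096
edge 14 of 15 (R): { -1, -1/2, -1/4, -3/16, -11/64, -87/512, -173/1024, -345/2048 | -689/4096, -43/256, -21/128, -5/32, -1/8, 0 } so -1379/8192
edge 15 of 15 (B): { -1, -1/2, -1/4, -3/16, -11/64, -87/512, -173/1024, -345/2048, -1379/8192 | -689/4096, -43/256, -21/128, -5/32, -1/8, 0 } so -2757/16384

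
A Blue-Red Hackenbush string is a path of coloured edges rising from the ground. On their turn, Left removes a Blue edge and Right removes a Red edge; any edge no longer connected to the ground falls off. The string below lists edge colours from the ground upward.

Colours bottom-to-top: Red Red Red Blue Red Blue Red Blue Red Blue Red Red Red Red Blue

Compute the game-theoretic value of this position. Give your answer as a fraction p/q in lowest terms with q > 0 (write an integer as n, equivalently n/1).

Build G(s[:k]) for k = 1..15, string s = Red Red Red Blue Red Blue Red Blue Red Blue Red Red Red Red Blue.
G_1 [R]  L=[]  R=[0]  gives -1
G_2 [RR]  L=[]  R=[-1, 0]  gives -2
G_3 [RRR]  L=[]  R=[-2, -1, 0]  gives -3
G_4 [RRRB]  L=[-3]  R=[-2, -1, 0]  gives -5/2
G_5 [RRRBR]  L=[-3]  R=[-5/2, -2, -1, 0]  gives -11/4
G_6 [RRRBRB]  L=[-3, -11/4]  R=[-5/2, -2, -1, 0]  gives -21/8
G_7 [RRRBRBR]  L=[-3, -11/4]  R=[-21/8, -5/2, -2, -1, 0]  gives -43/16
G_8 [RRRBRBRB]  L=[-3, -11/4, -43/16]  R=[-21/8, -5/2, -2, -1, 0]  gives -85/32
G_9 [RRRBRBRBR]  L=[-3, -11/4, -43/16]  R=[-85/32, -21/8, -5/2, -2, -1, 0]  gives -171/64
G_10 [RRRBRBRBRB]  L=[-3, -11/4, -43/16, -171/64]  R=[-85/32, -21/8, -5/2, -2, -1, 0]  gives -341/128
G_11 [RRRBRBRBRBR]  L=[-3, -11/4, -43/16, -171/64]  R=[-341/128, -85/32, -21/8, -5/2, -2, -1, 0]  gives -683/256
G_12 [RRRBRBRBRBRR]  L=[-3, -11/4, -43/16, -171/64]  R=[-683/256, -341/128, -85/32, -21/8, -5/2, -2, -1, 0]  gives -1367/512
G_13 [RRRBRBRBRBRRR]  L=[-3, -11/4, -43/16, -171/64]  R=[-1367/512, -683/256, -341/128, -85/32, -21/8, -5/2, -2, -1, 0]  gives -2735/1024
G_14 [RRRBRBRBRBRRRR]  L=[-3, -11/4, -43/16, -171/64]  R=[-2735/1024, -1367/512, -683/256, -341/128, -85/32, -21/8, -5/2, -2, -1, 0]  gives -5471/2048
G_15 [RRRBRBRBRBRRRRB]  L=[-3, -11/4, -43/16, -171/64, -5471/2048]  R=[-2735/1024, -1367/512, -683/256, -341/128, -85/32, -21/8, -5/2, -2, -1, 0]  gives -10941/4096

-10941/4096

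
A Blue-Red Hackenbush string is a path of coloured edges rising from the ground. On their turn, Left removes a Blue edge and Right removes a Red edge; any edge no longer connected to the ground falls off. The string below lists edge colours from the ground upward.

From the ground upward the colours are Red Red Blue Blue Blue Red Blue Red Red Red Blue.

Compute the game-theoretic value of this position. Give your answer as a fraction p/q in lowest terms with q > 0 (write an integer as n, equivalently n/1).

Build g(s[:k]) for k = 1..11, string s = Red Red Blue Blue Blue Red Blue Red Red Red Blue.
g_1 [R]  L=[(no moves)]  R=[0]  -> -1
g_2 [RR]  L=[(no moves)]  R=[-1, 0]  -> -2
g_3 [RRB]  L=[-2]  R=[-1, 0]  -> -3/2
g_4 [RRBB]  L=[-2, -3/2]  R=[-1, 0]  -> -5/4
g_5 [RRBBB]  L=[-2, -3/2, -5/4]  R=[-1, 0]  -> -9/8
g_6 [RRBBBR]  L=[-2, -3/2, -5/4]  R=[-9/8, -1, 0]  -> -19/16
g_7 [RRBBBRB]  L=[-2, -3/2, -5/4, -19/16]  R=[-9/8, -1, 0]  -> -37/32
g_8 [RRBBBRBR]  L=[-2, -3/2, -5/4, -19/16]  R=[-37/32, -9/8, -1, 0]  -> -75/64
g_9 [RRBBBRBRR]  L=[-2, -3/2, -5/4, -19/16]  R=[-75/64, -37/32, -9/8, -1, 0]  -> -151/128
g_10 [RRBBBRBRRR]  L=[-2, -3/2, -5/4, -19/16]  R=[-151/128, -75/64, -37/32, -9/8, -1, 0]  -> -303/256
g_11 [RRBBBRBRRRB]  L=[-2, -3/2, -5/4, -19/16, -303/256]  R=[-151/128, -75/64, -37/32, -9/8, -1, 0]  -> -605/512

-605/512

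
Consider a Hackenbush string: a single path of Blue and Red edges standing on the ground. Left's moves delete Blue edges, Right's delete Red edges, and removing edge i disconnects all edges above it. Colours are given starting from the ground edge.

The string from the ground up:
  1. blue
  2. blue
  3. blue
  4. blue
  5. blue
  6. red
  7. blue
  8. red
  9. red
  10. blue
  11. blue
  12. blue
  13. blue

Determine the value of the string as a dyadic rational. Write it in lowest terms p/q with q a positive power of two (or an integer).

b: Left { 0 }, Right { none } — simplest 1
bb: Left { 0 1 }, Right { none } — simplest 2
bbb: Left { 0 1 2 }, Right { none } — simplest 3
bbbb: Left { 0 1 2 3 }, Right { none } — simplest 4
bbbbb: Left { 0 1 2 3 4 }, Right { none } — simplest 5
bbbbbr: Left { 0 1 2 3 4 }, Right { 5 } — simplest 9/2
bbbbbrb: Left { 0 1 2 3 4 9/2 }, Right { 5 } — simplest 19/4
bbbbbrbr: Left { 0 1 2 3 4 9/2 }, Right { 19/4 5 } — simplest 37/8
bbbbbrbrr: Left { 0 1 2 3 4 9/2 }, Right { 37/8 19/4 5 } — simplest 73/16
bbbbbrbrrb: Left { 0 1 2 3 4 9/2 73/16 }, Right { 37/8 19/4 5 } — simplest 147/32
bbbbbrbrrbb: Left { 0 1 2 3 4 9/2 73/16 147/32 }, Right { 37/8 19/4 5 } — simplest 295/64
bbbbbrbrrbbb: Left { 0 1 2 3 4 9/2 73/16 147/32 295/64 }, Right { 37/8 19/4 5 } — simplest 591/128
bbbbbrbrrbbbb: Left { 0 1 2 3 4 9/2 73/16 147/32 295/64 591/128 }, Right { 37/8 19/4 5 } — simplest 1183/256

1183/256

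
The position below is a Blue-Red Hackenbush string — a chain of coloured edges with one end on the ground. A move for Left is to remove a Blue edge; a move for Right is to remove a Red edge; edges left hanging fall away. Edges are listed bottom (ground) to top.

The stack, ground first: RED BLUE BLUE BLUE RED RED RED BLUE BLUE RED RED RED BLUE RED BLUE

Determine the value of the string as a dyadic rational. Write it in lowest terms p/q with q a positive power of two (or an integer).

-3701/16384

Build val(s[:k]) for k = 1..15, string s = RED BLUE BLUE BLUE RED RED RED BLUE BLUE RED RED RED BLUE RED BLUE.
edge 1 of 15 (RED): { — | 0 } = -1
edge 2 of 15 (BLUE): { -1 | 0 } = -1/2
edge 3 of 15 (BLUE): { -1, -1/2 | 0 } = -1/4
edge 4 of 15 (BLUE): { -1, -1/2, -1/4 | 0 } = -1/8
edge 5 of 15 (RED): { -1, -1/2, -1/4 | -1/8, 0 } = -3/16
edge 6 of 15 (RED): { -1, -1/2, -1/4 | -3/16, -1/8, 0 } = -7/32
edge 7 of 15 (RED): { -1, -1/2, -1/4 | -7/32, -3/16, -1/8, 0 } = -15/64
edge 8 of 15 (BLUE): { -1, -1/2, -1/4, -15/64 | -7/32, -3/16, -1/8, 0 } = -29/128
edge 9 of 15 (BLUE): { -1, -1/2, -1/4, -15/64, -29/128 | -7/32, -3/16, -1/8, 0 } = -57/256
edge 10 of 15 (RED): { -1, -1/2, -1/4, -15/64, -29/128 | -57/256, -7/32, -3/16, -1/8, 0 } = -115/512
edge 11 of 15 (RED): { -1, -1/2, -1/4, -15/64, -29/128 | -115/512, -57/256, -7/32, -3/16, -1/8, 0 } = -231/1024
edge 12 of 15 (RED): { -1, -1/2, -1/4, -15/64, -29/128 | -231/1024, -115/512, -57/256, -7/32, -3/16, -1/8, 0 } = -463/2048
edge 13 of 15 (BLUE): { -1, -1/2, -1/4, -15/64, -29/128, -463/2048 | -231/1024, -115/512, -57/256, -7/32, -3/16, -1/8, 0 } = -925/4096
edge 14 of 15 (RED): { -1, -1/2, -1/4, -15/64, -29/128, -463/2048 | -925/4096, -231/1024, -115/512, -57/256, -7/32, -3/16, -1/8, 0 } = -1851/8192
edge 15 of 15 (BLUE): { -1, -1/2, -1/4, -15/64, -29/128, -463/2048, -1851/8192 | -925/4096, -231/1024, -115/512, -57/256, -7/32, -3/16, -1/8, 0 } = -3701/16384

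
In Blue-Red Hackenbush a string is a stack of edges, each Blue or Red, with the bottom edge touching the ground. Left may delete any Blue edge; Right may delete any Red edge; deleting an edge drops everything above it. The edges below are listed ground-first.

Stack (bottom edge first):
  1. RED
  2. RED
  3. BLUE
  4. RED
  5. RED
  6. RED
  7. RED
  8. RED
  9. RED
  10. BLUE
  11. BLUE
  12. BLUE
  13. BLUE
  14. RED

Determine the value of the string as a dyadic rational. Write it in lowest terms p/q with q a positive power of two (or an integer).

Build G(s[:k]) for k = 1..14, string s = RED RED BLUE RED RED RED RED RED RED BLUE BLUE BLUE BLUE RED.
step 1: add RED to get R; options L={ · } R={ 0 } → -1
step 2: add RED to get RR; options L={ · } R={ -1; 0 } → -2
step 3: add BLUE to get RRB; options L={ -2 } R={ -1; 0 } → -3/2
step 4: add RED to get RRBR; options L={ -2 } R={ -3/2; -1; 0 } → -7/4
step 5: add RED to get RRBRR; options L={ -2 } R={ -7/4; -3/2; -1; 0 } → -15/8
step 6: add RED to get RRBRRR; options L={ -2 } R={ -15/8; -7/4; -3/2; -1; 0 } → -31/16
step 7: add RED to get RRBRRRR; options L={ -2 } R={ -31/16; -15/8; -7/4; -3/2; -1; 0 } → -63/32
step 8: add RED to get RRBRRRRR; options L={ -2 } R={ -63/32; -31/16; -15/8; -7/4; -3/2; -1; 0 } → -127/64
step 9: add RED to get RRBRRRRRR; options L={ -2 } R={ -127/64; -63/32; -31/16; -15/8; -7/4; -3/2; -1; 0 } → -255/128
step 10: add BLUE to get RRBRRRRRRB; options L={ -2; -255/128 } R={ -127/64; -63/32; -31/16; -15/8; -7/4; -3/2; -1; 0 } → -509/256
step 11: add BLUE to get RRBRRRRRRBB; options L={ -2; -255/128; -509/256 } R={ -127/64; -63/32; -31/16; -15/8; -7/4; -3/2; -1; 0 } → -1017/512
step 12: add BLUE to get RRBRRRRRRBBB; options L={ -2; -255/128; -509/256; -1017/512 } R={ -127/64; -63/32; -31/16; -15/8; -7/4; -3/2; -1; 0 } → -2033/1024
step 13: add BLUE to get RRBRRRRRRBBBB; options L={ -2; -255/128; -509/256; -1017/512; -2033/1024 } R={ -127/64; -63/32; -31/16; -15/8; -7/4; -3/2; -1; 0 } → -4065/2048
step 14: add RED to get RRBRRRRRRBBBBR; options L={ -2; -255/128; -509/256; -1017/512; -2033/1024 } R={ -4065/2048; -127/64; -63/32; -31/16; -15/8; -7/4; -3/2; -1; 0 } → -8131/4096

-8131/4096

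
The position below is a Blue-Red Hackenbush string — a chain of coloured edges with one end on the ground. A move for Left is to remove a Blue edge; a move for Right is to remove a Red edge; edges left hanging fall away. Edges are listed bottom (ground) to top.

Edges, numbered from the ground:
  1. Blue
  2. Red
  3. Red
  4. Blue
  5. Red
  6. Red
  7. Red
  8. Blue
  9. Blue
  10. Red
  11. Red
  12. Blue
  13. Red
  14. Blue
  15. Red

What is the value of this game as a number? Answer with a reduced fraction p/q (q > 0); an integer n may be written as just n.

4501/16384

Recurse on prefixes of the 15-edge string Blue Red Red Blue Red Red Red Blue Blue Red Red Blue Red Blue Red:
B: Left { 0 }, Right { — } -> simplest 1
BR: Left { 0 }, Right { 1 } -> simplest 1/2
BRR: Left { 0 }, Right { 1/2 1 } -> simplest 1/4
BRRB: Left { 0 1/4 }, Right { 1/2 1 } -> simplest 3/8
BRRBR: Left { 0 1/4 }, Right { 3/8 1/2 1 } -> simplest 5/16
BRRBRR: Left { 0 1/4 }, Right { 5/16 3/8 1/2 1 } -> simplest 9/32
BRRBRRR: Left { 0 1/4 }, Right { 9/32 5/16 3/8 1/2 1 } -> simplest 17/64
BRRBRRRB: Left { 0 1/4 17/64 }, Right { 9/32 5/16 3/8 1/2 1 } -> simplest 35/128
BRRBRRRBB: Left { 0 1/4 17/64 35/128 }, Right { 9/32 5/16 3/8 1/2 1 } -> simplest 71/256
BRRBRRRBBR: Left { 0 1/4 17/64 35/128 }, Right { 71/256 9/32 5/16 3/8 1/2 1 } -> simplest 141/512
BRRBRRRBBRR: Left { 0 1/4 17/64 35/128 }, Right { 141/512 71/256 9/32 5/16 3/8 1/2 1 } -> simplest 281/1024
BRRBRRRBBRRB: Left { 0 1/4 17/64 35/128 281/1024 }, Right { 141/512 71/256 9/32 5/16 3/8 1/2 1 } -> simplest 563/2048
BRRBRRRBBRRBR: Left { 0 1/4 17/64 35/128 281/1024 }, Right { 563/2048 141/512 71/256 9/32 5/16 3/8 1/2 1 } -> simplest 1125/4096
BRRBRRRBBRRBRB: Left { 0 1/4 17/64 35/128 281/1024 1125/4096 }, Right { 563/2048 141/512 71/256 9/32 5/16 3/8 1/2 1 } -> simplest 2251/8192
BRRBRRRBBRRBRBR: Left { 0 1/4 17/64 35/128 281/1024 1125/4096 }, Right { 2251/8192 563/2048 141/512 71/256 9/32 5/16 3/8 1/2 1 } -> simplest 4501/16384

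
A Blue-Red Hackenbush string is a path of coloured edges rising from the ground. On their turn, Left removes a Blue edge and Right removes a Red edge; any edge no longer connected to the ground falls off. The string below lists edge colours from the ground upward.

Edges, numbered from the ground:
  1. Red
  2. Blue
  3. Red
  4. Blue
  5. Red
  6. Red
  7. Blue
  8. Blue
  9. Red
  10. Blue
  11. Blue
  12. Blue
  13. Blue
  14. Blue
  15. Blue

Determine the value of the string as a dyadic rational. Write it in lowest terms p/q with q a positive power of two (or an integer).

Build v(s[:k]) for k = 1..15, string s = Red Blue Red Blue Red Red Blue Blue Red Blue Blue Blue Blue Blue Blue.
step 1: add Red to get R; options L={ none } R={ 0 } = -1
step 2: add Blue to get RB; options L={ -1 } R={ 0 } = -1/2
step 3: add Red to get RBR; options L={ -1 } R={ -1/2, 0 } = -3/4
step 4: add Blue to get RBRB; options L={ -1, -3/4 } R={ -1/2, 0 } = -5/8
step 5: add Red to get RBRBR; options L={ -1, -3/4 } R={ -5/8, -1/2, 0 } = -11/16
step 6: add Red to get RBRBRR; options L={ -1, -3/4 } R={ -11/16, -5/8, -1/2, 0 } = -23/32
step 7: add Blue to get RBRBRRB; options L={ -1, -3/4, -23/32 } R={ -11/16, -5/8, -1/2, 0 } = -45/64
step 8: add Blue to get RBRBRRBB; options L={ -1, -3/4, -23/32, -45/64 } R={ -11/16, -5/8, -1/2, 0 } = -89/128
step 9: add Red to get RBRBRRBBR; options L={ -1, -3/4, -23/32, -45/64 } R={ -89/128, -11/16, -5/8, -1/2, 0 } = -179/256
step 10: add Blue to get RBRBRRBBRB; options L={ -1, -3/4, -23/32, -45/64, -179/256 } R={ -89/128, -11/16, -5/8, -1/2, 0 } = -357/512
step 11: add Blue to get RBRBRRBBRBB; options L={ -1, -3/4, -23/32, -45/64, -179/256, -357/512 } R={ -89/128, -11/16, -5/8, -1/2, 0 } = -713/1024
step 12: add Blue to get RBRBRRBBRBBB; options L={ -1, -3/4, -23/32, -45/64, -179/256, -357/512, -713/1024 } R={ -89/128, -11/16, -5/8, -1/2, 0 } = -1425/2048
step 13: add Blue to get RBRBRRBBRBBBB; options L={ -1, -3/4, -23/32, -45/64, -179/256, -357/512, -713/1024, -1425/2048 } R={ -89/128, -11/16, -5/8, -1/2, 0 } = -2849/4096
step 14: add Blue to get RBRBRRBBRBBBBB; options L={ -1, -3/4, -23/32, -45/64, -179/256, -357/512, -713/1024, -1425/2048, -2849/4096 } R={ -89/128, -11/16, -5/8, -1/2, 0 } = -5697/8192
step 15: add Blue to get RBRBRRBBRBBBBBB; options L={ -1, -3/4, -23/32, -45/64, -179/256, -357/512, -713/1024, -1425/2048, -2849/4096, -5697/8192 } R={ -89/128, -11/16, -5/8, -1/2, 0 } = -11393/16384

-11393/16384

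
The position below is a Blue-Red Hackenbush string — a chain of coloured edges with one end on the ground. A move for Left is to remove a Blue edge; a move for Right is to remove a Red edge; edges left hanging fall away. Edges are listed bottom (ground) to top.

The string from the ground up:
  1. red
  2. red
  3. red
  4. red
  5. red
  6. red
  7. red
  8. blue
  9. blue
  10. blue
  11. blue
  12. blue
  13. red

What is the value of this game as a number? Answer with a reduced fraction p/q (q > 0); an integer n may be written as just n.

-387/64

Recurse on prefixes of the 13-edge string red red red red red red red blue blue blue blue blue red:
v(r) = { ∅ | 0 } -> -1
v(rr) = { ∅ | -1, 0 } -> -2
v(rrr) = { ∅ | -2, -1, 0 } -> -3
v(rrrr) = { ∅ | -3, -2, -1, 0 } -> -4
v(rrrrr) = { ∅ | -4, -3, -2, -1, 0 } -> -5
v(rrrrrr) = { ∅ | -5, -4, -3, -2, -1, 0 } -> -6
v(rrrrrrr) = { ∅ | -6, -5, -4, -3, -2, -1, 0 } -> -7
v(rrrrrrrb) = { -7 | -6, -5, -4, -3, -2, -1, 0 } -> -13/2
v(rrrrrrrbb) = { -7, -13/2 | -6, -5, -4, -3, -2, -1, 0 } -> -25/4
v(rrrrrrrbbb) = { -7, -13/2, -25/4 | -6, -5, -4, -3, -2, -1, 0 } -> -49/8
v(rrrrrrrbbbb) = { -7, -13/2, -25/4, -49/8 | -6, -5, -4, -3, -2, -1, 0 } -> -97/16
v(rrrrrrrbbbbb) = { -7, -13/2, -25/4, -49/8, -97/16 | -6, -5, -4, -3, -2, -1, 0 } -> -193/32
v(rrrrrrrbbbbbr) = { -7, -13/2, -25/4, -49/8, -97/16 | -193/32, -6, -5, -4, -3, -2, -1, 0 } -> -387/64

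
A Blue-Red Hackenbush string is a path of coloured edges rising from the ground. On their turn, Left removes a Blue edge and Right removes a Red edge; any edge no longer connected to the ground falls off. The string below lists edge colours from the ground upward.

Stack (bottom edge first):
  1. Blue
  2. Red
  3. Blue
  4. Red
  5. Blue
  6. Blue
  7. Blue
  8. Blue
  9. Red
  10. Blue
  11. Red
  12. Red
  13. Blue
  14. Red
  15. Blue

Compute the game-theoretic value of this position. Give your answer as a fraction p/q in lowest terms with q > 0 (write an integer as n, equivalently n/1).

Build value(s[:k]) for k = 1..15, string s = Blue Red Blue Red Blue Blue Blue Blue Red Blue Red Red Blue Red Blue.
1 of 15 · B · max L 0 · min R +∞ gives 1
2 of 15 · BR · max L 0 · min R 1 gives 1/2
3 of 15 · BRB · max L 1/2 · min R 1 gives 3/4
4 of 15 · BRBR · max L 1/2 · min R 3/4 gives 5/8
5 of 15 · BRBRB · max L 5/8 · min R 3/4 gives 11/16
6 of 15 · BRBRBB · max L 11/16 · min R 3/4 gives 23/32
7 of 15 · BRBRBBB · max L 23/32 · min R 3/4 gives 47/64
8 of 15 · BRBRBBBB · max L 47/64 · min R 3/4 gives 95/128
9 of 15 · BRBRBBBBR · max L 47/64 · min R 95/128 gives 189/256
10 of 15 · BRBRBBBBRB · max L 189/256 · min R 95/128 gives 379/512
11 of 15 · BRBRBBBBRBR · max L 189/256 · min R 379/512 gives 757/1024
12 of 15 · BRBRBBBBRBRR · max L 189/256 · min R 757/1024 gives 1513/2048
13 of 15 · BRBRBBBBRBRRB · max L 1513/2048 · min R 757/1024 gives 3027/4096
14 of 15 · BRBRBBBBRBRRBR · max L 1513/2048 · min R 3027/4096 gives 6053/8192
15 of 15 · BRBRBBBBRBRRBRB · max L 6053/8192 · min R 3027/4096 gives 12107/16384

12107/16384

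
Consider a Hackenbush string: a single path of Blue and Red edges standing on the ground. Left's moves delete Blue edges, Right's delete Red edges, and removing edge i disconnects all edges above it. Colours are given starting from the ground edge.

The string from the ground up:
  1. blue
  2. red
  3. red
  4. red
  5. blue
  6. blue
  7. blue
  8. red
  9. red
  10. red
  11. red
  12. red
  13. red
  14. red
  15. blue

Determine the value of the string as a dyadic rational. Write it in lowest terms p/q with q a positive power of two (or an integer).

3587/16384

val_1 [b]  L=[0]  R=[]  => 1
val_2 [br]  L=[0]  R=[1]  => 1/2
val_3 [brr]  L=[0]  R=[1/2; 1]  => 1/4
val_4 [brrr]  L=[0]  R=[1/4; 1/2; 1]  => 1/8
val_5 [brrrb]  L=[0; 1/8]  R=[1/4; 1/2; 1]  => 3/16
val_6 [brrrbb]  L=[0; 1/8; 3/16]  R=[1/4; 1/2; 1]  => 7/32
val_7 [brrrbbb]  L=[0; 1/8; 3/16; 7/32]  R=[1/4; 1/2; 1]  => 15/64
val_8 [brrrbbbr]  L=[0; 1/8; 3/16; 7/32]  R=[15/64; 1/4; 1/2; 1]  => 29/128
val_9 [brrrbbbrr]  L=[0; 1/8; 3/16; 7/32]  R=[29/128; 15/64; 1/4; 1/2; 1]  => 57/256
val_10 [brrrbbbrrr]  L=[0; 1/8; 3/16; 7/32]  R=[57/256; 29/128; 15/64; 1/4; 1/2; 1]  => 113/512
val_11 [brrrbbbrrrr]  L=[0; 1/8; 3/16; 7/32]  R=[113/512; 57/256; 29/128; 15/64; 1/4; 1/2; 1]  => 225/1024
val_12 [brrrbbbrrrrr]  L=[0; 1/8; 3/16; 7/32]  R=[225/1024; 113/512; 57/256; 29/128; 15/64; 1/4; 1/2; 1]  => 449/2048
val_13 [brrrbbbrrrrrr]  L=[0; 1/8; 3/16; 7/32]  R=[449/2048; 225/1024; 113/512; 57/256; 29/128; 15/64; 1/4; 1/2; 1]  => 897/4096
val_14 [brrrbbbrrrrrrr]  L=[0; 1/8; 3/16; 7/32]  R=[897/4096; 449/2048; 225/1024; 113/512; 57/256; 29/128; 15/64; 1/4; 1/2; 1]  => 1793/8192
val_15 [brrrbbbrrrrrrrb]  L=[0; 1/8; 3/16; 7/32; 1793/8192]  R=[897/4096; 449/2048; 225/1024; 113/512; 57/256; 29/128; 15/64; 1/4; 1/2; 1]  => 3587/16384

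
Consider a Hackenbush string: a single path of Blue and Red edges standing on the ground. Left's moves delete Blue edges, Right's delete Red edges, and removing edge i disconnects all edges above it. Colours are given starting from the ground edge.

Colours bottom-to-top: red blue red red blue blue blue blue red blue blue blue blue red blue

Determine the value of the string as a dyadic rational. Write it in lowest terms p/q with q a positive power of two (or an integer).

Prefix values for red blue red red blue blue blue blue red blue blue blue blue red blue via {L|R} + simplicity:
edge 1 of 15 (red): { — | 0 } so -1
edge 2 of 15 (blue): { -1 | 0 } so -1/2
edge 3 of 15 (red): { -1 | -1/2 0 } so -3/4
edge 4 of 15 (red): { -1 | -3/4 -1/2 0 } so -7/8
edge 5 of 15 (blue): { -1 -7/8 | -3/4 -1/2 0 } so -13/16
edge 6 of 15 (blue): { -1 -7/8 -13/16 | -3/4 -1/2 0 } so -25/32
edge 7 of 15 (blue): { -1 -7/8 -13/16 -25/32 | -3/4 -1/2 0 } so -49/64
edge 8 of 15 (blue): { -1 -7/8 -13/16 -25/32 -49/64 | -3/4 -1/2 0 } so -97/128
edge 9 of 15 (red): { -1 -7/8 -13/16 -25/32 -49/64 | -97/128 -3/4 -1/2 0 } so -195/256
edge 10 of 15 (blue): { -1 -7/8 -13/16 -25/32 -49/64 -195/256 | -97/128 -3/4 -1/2 0 } so -389/512
edge 11 of 15 (blue): { -1 -7/8 -13/16 -25/32 -49/64 -195/256 -389/512 | -97/128 -3/4 -1/2 0 } so -777/1024
edge 12 of 15 (blue): { -1 -7/8 -13/16 -25/32 -49/64 -195/256 -389/512 -777/1024 | -97/128 -3/4 -1/2 0 } so -1553/2048
edge 13 of 15 (blue): { -1 -7/8 -13/16 -25/32 -49/64 -195/256 -389/512 -777/1024 -1553/2048 | -97/128 -3/4 -1/2 0 } so -3105/4096
edge 14 of 15 (red): { -1 -7/8 -13/16 -25/32 -49/64 -195/256 -389/512 -777/1024 -1553/2048 | -3105/4096 -97/128 -3/4 -1/2 0 } so -6211/8192
edge 15 of 15 (blue): { -1 -7/8 -13/16 -25/32 -49/64 -195/256 -389/512 -777/1024 -1553/2048 -6211/8192 | -3105/4096 -97/128 -3/4 -1/2 0 } so -12421/16384

-12421/16384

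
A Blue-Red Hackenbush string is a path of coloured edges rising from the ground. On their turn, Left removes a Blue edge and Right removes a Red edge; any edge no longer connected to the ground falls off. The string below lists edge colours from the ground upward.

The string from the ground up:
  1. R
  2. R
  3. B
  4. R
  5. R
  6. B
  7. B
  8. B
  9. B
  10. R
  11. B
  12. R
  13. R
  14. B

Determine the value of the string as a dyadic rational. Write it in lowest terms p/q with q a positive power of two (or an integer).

-7213/4096

Recurse on prefixes of the 14-edge string R R B R R B B B B R B R R B:
R: Left { · }, Right { 0 } gives simplest -1
RR: Left { · }, Right { -1, 0 } gives simplest -2
RRB: Left { -2 }, Right { -1, 0 } gives simplest -3/2
RRBR: Left { -2 }, Right { -3/2, -1, 0 } gives simplest -7/4
RRBRR: Left { -2 }, Right { -7/4, -3/2, -1, 0 } gives simplest -15/8
RRBRRB: Left { -2, -15/8 }, Right { -7/4, -3/2, -1, 0 } gives simplest -29/16
RRBRRBB: Left { -2, -15/8, -29/16 }, Right { -7/4, -3/2, -1, 0 } gives simplest -57/32
RRBRRBBB: Left { -2, -15/8, -29/16, -57/32 }, Right { -7/4, -3/2, -1, 0 } gives simplest -113/64
RRBRRBBBB: Left { -2, -15/8, -29/16, -57/32, -113/64 }, Right { -7/4, -3/2, -1, 0 } gives simplest -225/128
RRBRRBBBBR: Left { -2, -15/8, -29/16, -57/32, -113/64 }, Right { -225/128, -7/4, -3/2, -1, 0 } gives simplest -451/256
RRBRRBBBBRB: Left { -2, -15/8, -29/16, -57/32, -113/64, -451/256 }, Right { -225/128, -7/4, -3/2, -1, 0 } gives simplest -901/512
RRBRRBBBBRBR: Left { -2, -15/8, -29/16, -57/32, -113/64, -451/256 }, Right { -901/512, -225/128, -7/4, -3/2, -1, 0 } gives simplest -1803/1024
RRBRRBBBBRBRR: Left { -2, -15/8, -29/16, -57/32, -113/64, -451/256 }, Right { -1803/1024, -901/512, -225/128, -7/4, -3/2, -1, 0 } gives simplest -3607/2048
RRBRRBBBBRBRRB: Left { -2, -15/8, -29/16, -57/32, -113/64, -451/256, -3607/2048 }, Right { -1803/1024, -901/512, -225/128, -7/4, -3/2, -1, 0 } gives simplest -7213/4096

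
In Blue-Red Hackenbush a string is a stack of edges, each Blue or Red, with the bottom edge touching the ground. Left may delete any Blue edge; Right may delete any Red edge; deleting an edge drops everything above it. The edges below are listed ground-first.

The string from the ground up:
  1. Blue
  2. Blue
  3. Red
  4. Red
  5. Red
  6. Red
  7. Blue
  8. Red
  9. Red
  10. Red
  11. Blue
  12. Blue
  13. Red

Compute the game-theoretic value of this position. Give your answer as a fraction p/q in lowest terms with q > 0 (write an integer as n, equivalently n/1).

B: Left { 0 }, Right { — } gives simplest 1
BB: Left { 0; 1 }, Right { — } gives simplest 2
BBR: Left { 0; 1 }, Right { 2 } gives simplest 3/2
BBRR: Left { 0; 1 }, Right { 3/2; 2 } gives simplest 5/4
BBRRR: Left { 0; 1 }, Right { 5/4; 3/2; 2 } gives simplest 9/8
BBRRRR: Left { 0; 1 }, Right { 9/8; 5/4; 3/2; 2 } gives simplest 17/16
BBRRRRB: Left { 0; 1; 17/16 }, Right { 9/8; 5/4; 3/2; 2 } gives simplest 35/32
BBRRRRBR: Left { 0; 1; 17/16 }, Right { 35/32; 9/8; 5/4; 3/2; 2 } gives simplest 69/64
BBRRRRBRR: Left { 0; 1; 17/16 }, Right { 69/64; 35/32; 9/8; 5/4; 3/2; 2 } gives simplest 137/128
BBRRRRBRRR: Left { 0; 1; 17/16 }, Right { 137/128; 69/64; 35/32; 9/8; 5/4; 3/2; 2 } gives simplest 273/256
BBRRRRBRRRB: Left { 0; 1; 17/16; 273/256 }, Right { 137/128; 69/64; 35/32; 9/8; 5/4; 3/2; 2 } gives simplest 547/512
BBRRRRBRRRBB: Left { 0; 1; 17/16; 273/256; 547/512 }, Right { 137/128; 69/64; 35/32; 9/8; 5/4; 3/2; 2 } gives simplest 1095/1024
BBRRRRBRRRBBR: Left { 0; 1; 17/16; 273/256; 547/512 }, Right { 1095/1024; 137/128; 69/64; 35/32; 9/8; 5/4; 3/2; 2 } gives simplest 2189/2048

2189/2048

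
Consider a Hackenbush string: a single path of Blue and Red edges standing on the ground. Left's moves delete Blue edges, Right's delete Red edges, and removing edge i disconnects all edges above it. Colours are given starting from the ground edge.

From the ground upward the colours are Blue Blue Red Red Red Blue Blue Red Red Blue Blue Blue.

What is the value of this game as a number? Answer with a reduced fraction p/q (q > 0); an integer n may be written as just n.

1231/1024

edge 1 of 12 (Blue): { 0 |  } → 1
edge 2 of 12 (Blue): { 0,1 |  } → 2
edge 3 of 12 (Red): { 0,1 | 2 } → 3/2
edge 4 of 12 (Red): { 0,1 | 3/2,2 } → 5/4
edge 5 of 12 (Red): { 0,1 | 5/4,3/2,2 } → 9/8
edge 6 of 12 (Blue): { 0,1,9/8 | 5/4,3/2,2 } → 19/16
edge 7 of 12 (Blue): { 0,1,9/8,19/16 | 5/4,3/2,2 } → 39/32
edge 8 of 12 (Red): { 0,1,9/8,19/16 | 39/32,5/4,3/2,2 } → 77/64
edge 9 of 12 (Red): { 0,1,9/8,19/16 | 77/64,39/32,5/4,3/2,2 } → 153/128
edge 10 of 12 (Blue): { 0,1,9/8,19/16,153/128 | 77/64,39/32,5/4,3/2,2 } → 307/256
edge 11 of 12 (Blue): { 0,1,9/8,19/16,153/128,307/256 | 77/64,39/32,5/4,3/2,2 } → 615/512
edge 12 of 12 (Blue): { 0,1,9/8,19/16,153/128,307/256,615/512 | 77/64,39/32,5/4,3/2,2 } → 1231/1024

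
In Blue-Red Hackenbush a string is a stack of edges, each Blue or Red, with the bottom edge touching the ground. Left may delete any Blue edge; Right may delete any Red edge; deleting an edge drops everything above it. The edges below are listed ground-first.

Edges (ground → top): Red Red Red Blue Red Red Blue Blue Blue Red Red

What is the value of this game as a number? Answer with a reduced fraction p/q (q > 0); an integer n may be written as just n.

-711/256

edge 1 of 11 (Red): { none | 0 } = -1
edge 2 of 11 (Red): { none | -1,0 } = -2
edge 3 of 11 (Red): { none | -2,-1,0 } = -3
edge 4 of 11 (Blue): { -3 | -2,-1,0 } = -5/2
edge 5 of 11 (Red): { -3 | -5/2,-2,-1,0 } = -11/4
edge 6 of 11 (Red): { -3 | -11/4,-5/2,-2,-1,0 } = -23/8
edge 7 of 11 (Blue): { -3,-23/8 | -11/4,-5/2,-2,-1,0 } = -45/16
edge 8 of 11 (Blue): { -3,-23/8,-45/16 | -11/4,-5/2,-2,-1,0 } = -89/32
edge 9 of 11 (Blue): { -3,-23/8,-45/16,-89/32 | -11/4,-5/2,-2,-1,0 } = -177/64
edge 10 of 11 (Red): { -3,-23/8,-45/16,-89/32 | -177/64,-11/4,-5/2,-2,-1,0 } = -355/128
edge 11 of 11 (Red): { -3,-23/8,-45/16,-89/32 | -355/128,-177/64,-11/4,-5/2,-2,-1,0 } = -711/256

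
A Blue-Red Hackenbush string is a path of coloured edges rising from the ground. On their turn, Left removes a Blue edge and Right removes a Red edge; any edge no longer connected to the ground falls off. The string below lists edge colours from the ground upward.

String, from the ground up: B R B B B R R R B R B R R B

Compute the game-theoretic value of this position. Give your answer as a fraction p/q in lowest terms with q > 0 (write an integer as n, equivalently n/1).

7251/8192

1 of 14 · B · max L 0 · min R +∞ -> 1
2 of 14 · BR · max L 0 · min R 1 -> 1/2
3 of 14 · BRB · max L 1/2 · min R 1 -> 3/4
4 of 14 · BRBB · max L 3/4 · min R 1 -> 7/8
5 of 14 · BRBBB · max L 7/8 · min R 1 -> 15/16
6 of 14 · BRBBBR · max L 7/8 · min R 15/16 -> 29/32
7 of 14 · BRBBBRR · max L 7/8 · min R 29/32 -> 57/64
8 of 14 · BRBBBRRR · max L 7/8 · min R 57/64 -> 113/128
9 of 14 · BRBBBRRRB · max L 113/128 · min R 57/64 -> 227/256
10 of 14 · BRBBBRRRBR · max L 113/128 · min R 227/256 -> 453/512
11 of 14 · BRBBBRRRBRB · max L 453/512 · min R 227/256 -> 907/1024
12 of 14 · BRBBBRRRBRBR · max L 453/512 · min R 907/1024 -> 1813/2048
13 of 14 · BRBBBRRRBRBRR · max L 453/512 · min R 1813/2048 -> 3625/4096
14 of 14 · BRBBBRRRBRBRRB · max L 3625/4096 · min R 1813/2048 -> 7251/8192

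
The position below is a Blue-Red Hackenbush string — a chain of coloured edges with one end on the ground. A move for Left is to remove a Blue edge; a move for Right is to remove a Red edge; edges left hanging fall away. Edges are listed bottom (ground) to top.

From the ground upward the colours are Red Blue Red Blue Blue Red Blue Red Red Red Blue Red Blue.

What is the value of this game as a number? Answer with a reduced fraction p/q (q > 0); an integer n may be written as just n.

-2421/4096

Recurse on prefixes of the 13-edge string Red Blue Red Blue Blue Red Blue Red Red Red Blue Red Blue:
G(R) = { — | 0 } → -1
G(RB) = { -1 | 0 } → -1/2
G(RBR) = { -1 | -1/2, 0 } → -3/4
G(RBRB) = { -1, -3/4 | -1/2, 0 } → -5/8
G(RBRBB) = { -1, -3/4, -5/8 | -1/2, 0 } → -9/16
G(RBRBBR) = { -1, -3/4, -5/8 | -9/16, -1/2, 0 } → -19/32
G(RBRBBRB) = { -1, -3/4, -5/8, -19/32 | -9/16, -1/2, 0 } → -37/64
G(RBRBBRBR) = { -1, -3/4, -5/8, -19/32 | -37/64, -9/16, -1/2, 0 } → -75/128
G(RBRBBRBRR) = { -1, -3/4, -5/8, -19/32 | -75/128, -37/64, -9/16, -1/2, 0 } → -151/256
G(RBRBBRBRRR) = { -1, -3/4, -5/8, -19/32 | -151/256, -75/128, -37/64, -9/16, -1/2, 0 } → -303/512
G(RBRBBRBRRRB) = { -1, -3/4, -5/8, -19/32, -303/512 | -151/256, -75/128, -37/64, -9/16, -1/2, 0 } → -605/1024
G(RBRBBRBRRRBR) = { -1, -3/4, -5/8, -19/32, -303/512 | -605/1024, -151/256, -75/128, -37/64, -9/16, -1/2, 0 } → -1211/2048
G(RBRBBRBRRRBRB) = { -1, -3/4, -5/8, -19/32, -303/512, -1211/2048 | -605/1024, -151/256, -75/128, -37/64, -9/16, -1/2, 0 } → -2421/4096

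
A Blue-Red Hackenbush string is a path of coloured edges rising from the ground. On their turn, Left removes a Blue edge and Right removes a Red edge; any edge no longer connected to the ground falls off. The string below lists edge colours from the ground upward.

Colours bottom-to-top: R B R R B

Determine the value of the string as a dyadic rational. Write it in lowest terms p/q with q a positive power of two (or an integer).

Prefix values for R B R R B via {L|R} + simplicity:
R: Left { ∅ }, Right { 0 } — simplest -1
RB: Left { -1 }, Right { 0 } — simplest -1/2
RBR: Left { -1 }, Right { -1/2,0 } — simplest -3/4
RBRR: Left { -1 }, Right { -3/4,-1/2,0 } — simplest -7/8
RBRRB: Left { -1,-7/8 }, Right { -3/4,-1/2,0 } — simplest -13/16

-13/16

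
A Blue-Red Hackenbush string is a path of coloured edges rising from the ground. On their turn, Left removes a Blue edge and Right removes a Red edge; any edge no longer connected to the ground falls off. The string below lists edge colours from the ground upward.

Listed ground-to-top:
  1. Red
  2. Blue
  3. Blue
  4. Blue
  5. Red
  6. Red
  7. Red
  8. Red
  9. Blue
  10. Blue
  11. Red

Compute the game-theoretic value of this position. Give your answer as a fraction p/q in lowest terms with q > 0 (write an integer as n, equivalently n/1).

edge 1 of 11 (Red): {  | 0 } gives -1
edge 2 of 11 (Blue): { -1 | 0 } gives -1/2
edge 3 of 11 (Blue): { -1; -1/2 | 0 } gives -1/4
edge 4 of 11 (Blue): { -1; -1/2; -1/4 | 0 } gives -1/8
edge 5 of 11 (Red): { -1; -1/2; -1/4 | -1/8; 0 } gives -3/16
edge 6 of 11 (Red): { -1; -1/2; -1/4 | -3/16; -1/8; 0 } gives -7/32
edge 7 of 11 (Red): { -1; -1/2; -1/4 | -7/32; -3/16; -1/8; 0 } gives -15/64
edge 8 of 11 (Red): { -1; -1/2; -1/4 | -15/64; -7/32; -3/16; -1/8; 0 } gives -31/128
edge 9 of 11 (Blue): { -1; -1/2; -1/4; -31/128 | -15/64; -7/32; -3/16; -1/8; 0 } gives -61/256
edge 10 of 11 (Blue): { -1; -1/2; -1/4; -31/128; -61/256 | -15/64; -7/32; -3/16; -1/8; 0 } gives -121/512
edge 11 of 11 (Red): { -1; -1/2; -1/4; -31/128; -61/256 | -121/512; -15/64; -7/32; -3/16; -1/8; 0 } gives -243/1024

-243/1024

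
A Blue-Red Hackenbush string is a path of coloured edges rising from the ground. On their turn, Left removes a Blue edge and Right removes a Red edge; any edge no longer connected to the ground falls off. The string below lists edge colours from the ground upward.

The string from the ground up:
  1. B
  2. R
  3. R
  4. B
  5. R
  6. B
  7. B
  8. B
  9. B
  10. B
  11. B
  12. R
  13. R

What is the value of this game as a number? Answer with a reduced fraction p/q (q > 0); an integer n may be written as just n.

1529/4096

Recurse on prefixes of the 13-edge string B R R B R B B B B B B R R:
val(B) = { 0 | ∅ } => 1
val(BR) = { 0 | 1 } => 1/2
val(BRR) = { 0 | 1/2, 1 } => 1/4
val(BRRB) = { 0, 1/4 | 1/2, 1 } => 3/8
val(BRRBR) = { 0, 1/4 | 3/8, 1/2, 1 } => 5/16
val(BRRBRB) = { 0, 1/4, 5/16 | 3/8, 1/2, 1 } => 11/32
val(BRRBRBB) = { 0, 1/4, 5/16, 11/32 | 3/8, 1/2, 1 } => 23/64
val(BRRBRBBB) = { 0, 1/4, 5/16, 11/32, 23/64 | 3/8, 1/2, 1 } => 47/128
val(BRRBRBBBB) = { 0, 1/4, 5/16, 11/32, 23/64, 47/128 | 3/8, 1/2, 1 } => 95/256
val(BRRBRBBBBB) = { 0, 1/4, 5/16, 11/32, 23/64, 47/128, 95/256 | 3/8, 1/2, 1 } => 191/512
val(BRRBRBBBBBB) = { 0, 1/4, 5/16, 11/32, 23/64, 47/128, 95/256, 191/512 | 3/8, 1/2, 1 } => 383/1024
val(BRRBRBBBBBBR) = { 0, 1/4, 5/16, 11/32, 23/64, 47/128, 95/256, 191/512 | 383/1024, 3/8, 1/2, 1 } => 765/2048
val(BRRBRBBBBBBRR) = { 0, 1/4, 5/16, 11/32, 23/64, 47/128, 95/256, 191/512 | 765/2048, 383/1024, 3/8, 1/2, 1 } => 1529/4096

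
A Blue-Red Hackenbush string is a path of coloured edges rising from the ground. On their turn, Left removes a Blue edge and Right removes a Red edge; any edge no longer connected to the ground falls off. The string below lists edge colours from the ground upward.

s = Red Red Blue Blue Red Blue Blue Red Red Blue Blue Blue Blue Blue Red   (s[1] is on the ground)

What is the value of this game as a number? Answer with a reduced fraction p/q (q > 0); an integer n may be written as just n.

-10627/8192

edge 1 of 15 (Red): { none | 0 } => -1
edge 2 of 15 (Red): { none | -1 0 } => -2
edge 3 of 15 (Blue): { -2 | -1 0 } => -3/2
edge 4 of 15 (Blue): { -2 -3/2 | -1 0 } => -5/4
edge 5 of 15 (Red): { -2 -3/2 | -5/4 -1 0 } => -11/8
edge 6 of 15 (Blue): { -2 -3/2 -11/8 | -5/4 -1 0 } => -21/16
edge 7 of 15 (Blue): { -2 -3/2 -11/8 -21/16 | -5/4 -1 0 } => -41/32
edge 8 of 15 (Red): { -2 -3/2 -11/8 -21/16 | -41/32 -5/4 -1 0 } => -83/64
edge 9 of 15 (Red): { -2 -3/2 -11/8 -21/16 | -83/64 -41/32 -5/4 -1 0 } => -167/128
edge 10 of 15 (Blue): { -2 -3/2 -11/8 -21/16 -167/128 | -83/64 -41/32 -5/4 -1 0 } => -333/256
edge 11 of 15 (Blue): { -2 -3/2 -11/8 -21/16 -167/128 -333/256 | -83/64 -41/32 -5/4 -1 0 } => -665/512
edge 12 of 15 (Blue): { -2 -3/2 -11/8 -21/16 -167/128 -333/256 -665/512 | -83/64 -41/32 -5/4 -1 0 } => -1329/1024
edge 13 of 15 (Blue): { -2 -3/2 -11/8 -21/16 -167/128 -333/256 -665/512 -1329/1024 | -83/64 -41/32 -5/4 -1 0 } => -2657/2048
edge 14 of 15 (Blue): { -2 -3/2 -11/8 -21/16 -167/128 -333/256 -665/512 -1329/1024 -2657/2048 | -83/64 -41/32 -5/4 -1 0 } => -5313/4096
edge 15 of 15 (Red): { -2 -3/2 -11/8 -21/16 -167/128 -333/256 -665/512 -1329/1024 -2657/2048 | -5313/4096 -83/64 -41/32 -5/4 -1 0 } => -10627/8192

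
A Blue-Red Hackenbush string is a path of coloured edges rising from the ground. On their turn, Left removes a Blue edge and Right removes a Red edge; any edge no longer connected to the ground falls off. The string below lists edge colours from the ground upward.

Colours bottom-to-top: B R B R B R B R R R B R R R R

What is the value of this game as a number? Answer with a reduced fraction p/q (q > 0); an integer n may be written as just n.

10785/16384

Build G(s[:k]) for k = 1..15, string s = B R B R B R B R R R B R R R R.
G_1 [B]  L=[0]  R=[—]  gives 1
G_2 [BR]  L=[0]  R=[1]  gives 1/2
G_3 [BRB]  L=[0,1/2]  R=[1]  gives 3/4
G_4 [BRBR]  L=[0,1/2]  R=[3/4,1]  gives 5/8
G_5 [BRBRB]  L=[0,1/2,5/8]  R=[3/4,1]  gives 11/16
G_6 [BRBRBR]  L=[0,1/2,5/8]  R=[11/16,3/4,1]  gives 21/32
G_7 [BRBRBRB]  L=[0,1/2,5/8,21/32]  R=[11/16,3/4,1]  gives 43/64
G_8 [BRBRBRBR]  L=[0,1/2,5/8,21/32]  R=[43/64,11/16,3/4,1]  gives 85/128
G_9 [BRBRBRBRR]  L=[0,1/2,5/8,21/32]  R=[85/128,43/64,11/16,3/4,1]  gives 169/256
G_10 [BRBRBRBRRR]  L=[0,1/2,5/8,21/32]  R=[169/256,85/128,43/64,11/16,3/4,1]  gives 337/512
G_11 [BRBRBRBRRRB]  L=[0,1/2,5/8,21/32,337/512]  R=[169/256,85/128,43/64,11/16,3/4,1]  gives 675/1024
G_12 [BRBRBRBRRRBR]  L=[0,1/2,5/8,21/32,337/512]  R=[675/1024,169/256,85/128,43/64,11/16,3/4,1]  gives 1349/2048
G_13 [BRBRBRBRRRBRR]  L=[0,1/2,5/8,21/32,337/512]  R=[1349/2048,675/1024,169/256,85/128,43/64,11/16,3/4,1]  gives 2697/4096
G_14 [BRBRBRBRRRBRRR]  L=[0,1/2,5/8,21/32,337/512]  R=[2697/4096,1349/2048,675/1024,169/256,85/128,43/64,11/16,3/4,1]  gives 5393/8192
G_15 [BRBRBRBRRRBRRRR]  L=[0,1/2,5/8,21/32,337/512]  R=[5393/8192,2697/4096,1349/2048,675/1024,169/256,85/128,43/64,11/16,3/4,1]  gives 10785/16384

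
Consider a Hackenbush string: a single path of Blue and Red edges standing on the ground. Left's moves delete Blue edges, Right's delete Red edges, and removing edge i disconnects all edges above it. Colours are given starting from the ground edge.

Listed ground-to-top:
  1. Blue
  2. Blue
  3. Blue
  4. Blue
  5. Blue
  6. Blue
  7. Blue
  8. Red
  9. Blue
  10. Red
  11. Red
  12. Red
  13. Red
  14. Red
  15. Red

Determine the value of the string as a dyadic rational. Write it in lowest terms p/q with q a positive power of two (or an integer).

step 1: add Blue to get B; options L={ 0 } R={ — } gives 1
step 2: add Blue to get BB; options L={ 0, 1 } R={ — } gives 2
step 3: add Blue to get BBB; options L={ 0, 1, 2 } R={ — } gives 3
step 4: add Blue to get BBBB; options L={ 0, 1, 2, 3 } R={ — } gives 4
step 5: add Blue to get BBBBB; options L={ 0, 1, 2, 3, 4 } R={ — } gives 5
step 6: add Blue to get BBBBBB; options L={ 0, 1, 2, 3, 4, 5 } R={ — } gives 6
step 7: add Blue to get BBBBBBB; options L={ 0, 1, 2, 3, 4, 5, 6 } R={ — } gives 7
step 8: add Red to get BBBBBBBR; options L={ 0, 1, 2, 3, 4, 5, 6 } R={ 7 } gives 13/2
step 9: add Blue to get BBBBBBBRB; options L={ 0, 1, 2, 3, 4, 5, 6, 13/2 } R={ 7 } gives 27/4
step 10: add Red to get BBBBBBBRBR; options L={ 0, 1, 2, 3, 4, 5, 6, 13/2 } R={ 27/4, 7 } gives 53/8
step 11: add Red to get BBBBBBBRBRR; options L={ 0, 1, 2, 3, 4, 5, 6, 13/2 } R={ 53/8, 27/4, 7 } gives 105/16
step 12: add Red to get BBBBBBBRBRRR; options L={ 0, 1, 2, 3, 4, 5, 6, 13/2 } R={ 105/16, 53/8, 27/4, 7 } gives 209/32
step 13: add Red to get BBBBBBBRBRRRR; options L={ 0, 1, 2, 3, 4, 5, 6, 13/2 } R={ 209/32, 105/16, 53/8, 27/4, 7 } gives 417/64
step 14: add Red to get BBBBBBBRBRRRRR; options L={ 0, 1, 2, 3, 4, 5, 6, 13/2 } R={ 417/64, 209/32, 105/16, 53/8, 27/4, 7 } gives 833/128
step 15: add Red to get BBBBBBBRBRRRRRR; options L={ 0, 1, 2, 3, 4, 5, 6, 13/2 } R={ 833/128, 417/64, 209/32, 105/16, 53/8, 27/4, 7 } gives 1665/256

1665/256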